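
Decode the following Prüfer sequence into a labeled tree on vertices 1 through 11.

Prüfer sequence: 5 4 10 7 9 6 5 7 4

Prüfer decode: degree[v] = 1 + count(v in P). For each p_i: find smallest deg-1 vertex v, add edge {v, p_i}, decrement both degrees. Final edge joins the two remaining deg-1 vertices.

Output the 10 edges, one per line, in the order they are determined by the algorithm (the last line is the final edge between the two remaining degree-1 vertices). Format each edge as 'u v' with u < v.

Initial degrees: {1:1, 2:1, 3:1, 4:3, 5:3, 6:2, 7:3, 8:1, 9:2, 10:2, 11:1}
Step 1: smallest deg-1 vertex = 1, p_1 = 5. Add edge {1,5}. Now deg[1]=0, deg[5]=2.
Step 2: smallest deg-1 vertex = 2, p_2 = 4. Add edge {2,4}. Now deg[2]=0, deg[4]=2.
Step 3: smallest deg-1 vertex = 3, p_3 = 10. Add edge {3,10}. Now deg[3]=0, deg[10]=1.
Step 4: smallest deg-1 vertex = 8, p_4 = 7. Add edge {7,8}. Now deg[8]=0, deg[7]=2.
Step 5: smallest deg-1 vertex = 10, p_5 = 9. Add edge {9,10}. Now deg[10]=0, deg[9]=1.
Step 6: smallest deg-1 vertex = 9, p_6 = 6. Add edge {6,9}. Now deg[9]=0, deg[6]=1.
Step 7: smallest deg-1 vertex = 6, p_7 = 5. Add edge {5,6}. Now deg[6]=0, deg[5]=1.
Step 8: smallest deg-1 vertex = 5, p_8 = 7. Add edge {5,7}. Now deg[5]=0, deg[7]=1.
Step 9: smallest deg-1 vertex = 7, p_9 = 4. Add edge {4,7}. Now deg[7]=0, deg[4]=1.
Final: two remaining deg-1 vertices are 4, 11. Add edge {4,11}.

Answer: 1 5
2 4
3 10
7 8
9 10
6 9
5 6
5 7
4 7
4 11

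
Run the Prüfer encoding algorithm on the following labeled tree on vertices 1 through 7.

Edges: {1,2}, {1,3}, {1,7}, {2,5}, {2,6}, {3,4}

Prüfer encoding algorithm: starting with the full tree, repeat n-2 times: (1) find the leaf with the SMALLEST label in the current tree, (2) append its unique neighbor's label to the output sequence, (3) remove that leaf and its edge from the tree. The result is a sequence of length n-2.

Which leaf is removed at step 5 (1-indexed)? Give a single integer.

Answer: 2

Derivation:
Step 1: current leaves = {4,5,6,7}. Remove leaf 4 (neighbor: 3).
Step 2: current leaves = {3,5,6,7}. Remove leaf 3 (neighbor: 1).
Step 3: current leaves = {5,6,7}. Remove leaf 5 (neighbor: 2).
Step 4: current leaves = {6,7}. Remove leaf 6 (neighbor: 2).
Step 5: current leaves = {2,7}. Remove leaf 2 (neighbor: 1).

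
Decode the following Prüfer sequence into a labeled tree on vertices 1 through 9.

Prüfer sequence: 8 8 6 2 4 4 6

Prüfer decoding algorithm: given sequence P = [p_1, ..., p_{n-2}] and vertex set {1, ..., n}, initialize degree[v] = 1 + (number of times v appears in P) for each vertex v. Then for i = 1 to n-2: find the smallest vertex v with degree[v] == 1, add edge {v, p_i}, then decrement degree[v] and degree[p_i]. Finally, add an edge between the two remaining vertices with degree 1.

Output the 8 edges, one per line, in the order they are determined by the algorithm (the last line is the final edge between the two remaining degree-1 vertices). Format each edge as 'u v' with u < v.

Initial degrees: {1:1, 2:2, 3:1, 4:3, 5:1, 6:3, 7:1, 8:3, 9:1}
Step 1: smallest deg-1 vertex = 1, p_1 = 8. Add edge {1,8}. Now deg[1]=0, deg[8]=2.
Step 2: smallest deg-1 vertex = 3, p_2 = 8. Add edge {3,8}. Now deg[3]=0, deg[8]=1.
Step 3: smallest deg-1 vertex = 5, p_3 = 6. Add edge {5,6}. Now deg[5]=0, deg[6]=2.
Step 4: smallest deg-1 vertex = 7, p_4 = 2. Add edge {2,7}. Now deg[7]=0, deg[2]=1.
Step 5: smallest deg-1 vertex = 2, p_5 = 4. Add edge {2,4}. Now deg[2]=0, deg[4]=2.
Step 6: smallest deg-1 vertex = 8, p_6 = 4. Add edge {4,8}. Now deg[8]=0, deg[4]=1.
Step 7: smallest deg-1 vertex = 4, p_7 = 6. Add edge {4,6}. Now deg[4]=0, deg[6]=1.
Final: two remaining deg-1 vertices are 6, 9. Add edge {6,9}.

Answer: 1 8
3 8
5 6
2 7
2 4
4 8
4 6
6 9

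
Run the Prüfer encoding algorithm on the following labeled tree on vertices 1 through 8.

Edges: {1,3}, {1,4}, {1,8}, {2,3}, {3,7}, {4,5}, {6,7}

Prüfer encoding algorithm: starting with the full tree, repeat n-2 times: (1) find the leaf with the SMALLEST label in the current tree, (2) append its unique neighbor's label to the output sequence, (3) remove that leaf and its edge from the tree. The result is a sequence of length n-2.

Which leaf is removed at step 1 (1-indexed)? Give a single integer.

Answer: 2

Derivation:
Step 1: current leaves = {2,5,6,8}. Remove leaf 2 (neighbor: 3).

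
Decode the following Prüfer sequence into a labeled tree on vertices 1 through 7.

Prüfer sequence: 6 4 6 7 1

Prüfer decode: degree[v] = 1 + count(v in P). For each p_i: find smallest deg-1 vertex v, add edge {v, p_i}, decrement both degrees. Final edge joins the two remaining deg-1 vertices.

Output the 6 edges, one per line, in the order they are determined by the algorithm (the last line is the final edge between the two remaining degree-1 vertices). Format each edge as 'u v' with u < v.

Initial degrees: {1:2, 2:1, 3:1, 4:2, 5:1, 6:3, 7:2}
Step 1: smallest deg-1 vertex = 2, p_1 = 6. Add edge {2,6}. Now deg[2]=0, deg[6]=2.
Step 2: smallest deg-1 vertex = 3, p_2 = 4. Add edge {3,4}. Now deg[3]=0, deg[4]=1.
Step 3: smallest deg-1 vertex = 4, p_3 = 6. Add edge {4,6}. Now deg[4]=0, deg[6]=1.
Step 4: smallest deg-1 vertex = 5, p_4 = 7. Add edge {5,7}. Now deg[5]=0, deg[7]=1.
Step 5: smallest deg-1 vertex = 6, p_5 = 1. Add edge {1,6}. Now deg[6]=0, deg[1]=1.
Final: two remaining deg-1 vertices are 1, 7. Add edge {1,7}.

Answer: 2 6
3 4
4 6
5 7
1 6
1 7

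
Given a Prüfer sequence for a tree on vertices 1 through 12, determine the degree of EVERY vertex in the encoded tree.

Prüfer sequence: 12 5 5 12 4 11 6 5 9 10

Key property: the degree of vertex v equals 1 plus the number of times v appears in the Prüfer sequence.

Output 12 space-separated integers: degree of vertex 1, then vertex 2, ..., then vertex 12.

Answer: 1 1 1 2 4 2 1 1 2 2 2 3

Derivation:
p_1 = 12: count[12] becomes 1
p_2 = 5: count[5] becomes 1
p_3 = 5: count[5] becomes 2
p_4 = 12: count[12] becomes 2
p_5 = 4: count[4] becomes 1
p_6 = 11: count[11] becomes 1
p_7 = 6: count[6] becomes 1
p_8 = 5: count[5] becomes 3
p_9 = 9: count[9] becomes 1
p_10 = 10: count[10] becomes 1
Degrees (1 + count): deg[1]=1+0=1, deg[2]=1+0=1, deg[3]=1+0=1, deg[4]=1+1=2, deg[5]=1+3=4, deg[6]=1+1=2, deg[7]=1+0=1, deg[8]=1+0=1, deg[9]=1+1=2, deg[10]=1+1=2, deg[11]=1+1=2, deg[12]=1+2=3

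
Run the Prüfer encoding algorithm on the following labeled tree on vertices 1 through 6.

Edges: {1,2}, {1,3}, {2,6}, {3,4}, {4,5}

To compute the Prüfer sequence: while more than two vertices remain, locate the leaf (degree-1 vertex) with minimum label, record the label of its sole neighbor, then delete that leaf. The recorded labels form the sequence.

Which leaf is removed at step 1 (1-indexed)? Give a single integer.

Answer: 5

Derivation:
Step 1: current leaves = {5,6}. Remove leaf 5 (neighbor: 4).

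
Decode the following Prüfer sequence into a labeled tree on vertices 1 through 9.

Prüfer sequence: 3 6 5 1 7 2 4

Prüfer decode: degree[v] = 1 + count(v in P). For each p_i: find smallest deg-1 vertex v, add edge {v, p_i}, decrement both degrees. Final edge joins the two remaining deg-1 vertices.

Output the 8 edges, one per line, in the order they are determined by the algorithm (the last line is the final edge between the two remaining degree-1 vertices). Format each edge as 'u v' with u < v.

Initial degrees: {1:2, 2:2, 3:2, 4:2, 5:2, 6:2, 7:2, 8:1, 9:1}
Step 1: smallest deg-1 vertex = 8, p_1 = 3. Add edge {3,8}. Now deg[8]=0, deg[3]=1.
Step 2: smallest deg-1 vertex = 3, p_2 = 6. Add edge {3,6}. Now deg[3]=0, deg[6]=1.
Step 3: smallest deg-1 vertex = 6, p_3 = 5. Add edge {5,6}. Now deg[6]=0, deg[5]=1.
Step 4: smallest deg-1 vertex = 5, p_4 = 1. Add edge {1,5}. Now deg[5]=0, deg[1]=1.
Step 5: smallest deg-1 vertex = 1, p_5 = 7. Add edge {1,7}. Now deg[1]=0, deg[7]=1.
Step 6: smallest deg-1 vertex = 7, p_6 = 2. Add edge {2,7}. Now deg[7]=0, deg[2]=1.
Step 7: smallest deg-1 vertex = 2, p_7 = 4. Add edge {2,4}. Now deg[2]=0, deg[4]=1.
Final: two remaining deg-1 vertices are 4, 9. Add edge {4,9}.

Answer: 3 8
3 6
5 6
1 5
1 7
2 7
2 4
4 9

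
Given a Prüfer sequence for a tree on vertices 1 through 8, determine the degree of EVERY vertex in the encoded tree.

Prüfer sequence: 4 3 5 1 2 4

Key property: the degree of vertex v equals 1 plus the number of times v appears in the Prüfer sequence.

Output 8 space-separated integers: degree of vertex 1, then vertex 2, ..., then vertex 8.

Answer: 2 2 2 3 2 1 1 1

Derivation:
p_1 = 4: count[4] becomes 1
p_2 = 3: count[3] becomes 1
p_3 = 5: count[5] becomes 1
p_4 = 1: count[1] becomes 1
p_5 = 2: count[2] becomes 1
p_6 = 4: count[4] becomes 2
Degrees (1 + count): deg[1]=1+1=2, deg[2]=1+1=2, deg[3]=1+1=2, deg[4]=1+2=3, deg[5]=1+1=2, deg[6]=1+0=1, deg[7]=1+0=1, deg[8]=1+0=1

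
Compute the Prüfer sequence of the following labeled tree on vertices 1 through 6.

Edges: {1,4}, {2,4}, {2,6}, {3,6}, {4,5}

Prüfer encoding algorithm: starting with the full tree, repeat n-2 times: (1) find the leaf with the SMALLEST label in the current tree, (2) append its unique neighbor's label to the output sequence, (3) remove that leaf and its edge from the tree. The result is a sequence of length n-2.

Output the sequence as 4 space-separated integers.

Step 1: leaves = {1,3,5}. Remove smallest leaf 1, emit neighbor 4.
Step 2: leaves = {3,5}. Remove smallest leaf 3, emit neighbor 6.
Step 3: leaves = {5,6}. Remove smallest leaf 5, emit neighbor 4.
Step 4: leaves = {4,6}. Remove smallest leaf 4, emit neighbor 2.
Done: 2 vertices remain (2, 6). Sequence = [4 6 4 2]

Answer: 4 6 4 2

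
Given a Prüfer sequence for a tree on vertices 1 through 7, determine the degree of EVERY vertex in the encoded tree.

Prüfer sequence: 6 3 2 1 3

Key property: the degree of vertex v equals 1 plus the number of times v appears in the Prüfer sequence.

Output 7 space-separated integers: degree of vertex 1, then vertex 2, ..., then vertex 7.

Answer: 2 2 3 1 1 2 1

Derivation:
p_1 = 6: count[6] becomes 1
p_2 = 3: count[3] becomes 1
p_3 = 2: count[2] becomes 1
p_4 = 1: count[1] becomes 1
p_5 = 3: count[3] becomes 2
Degrees (1 + count): deg[1]=1+1=2, deg[2]=1+1=2, deg[3]=1+2=3, deg[4]=1+0=1, deg[5]=1+0=1, deg[6]=1+1=2, deg[7]=1+0=1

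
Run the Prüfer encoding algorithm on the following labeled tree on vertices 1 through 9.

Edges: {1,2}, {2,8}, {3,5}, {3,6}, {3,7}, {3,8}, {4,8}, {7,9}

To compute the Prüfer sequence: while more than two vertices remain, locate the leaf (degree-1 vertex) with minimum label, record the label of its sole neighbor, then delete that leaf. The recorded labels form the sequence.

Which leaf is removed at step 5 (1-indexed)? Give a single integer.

Step 1: current leaves = {1,4,5,6,9}. Remove leaf 1 (neighbor: 2).
Step 2: current leaves = {2,4,5,6,9}. Remove leaf 2 (neighbor: 8).
Step 3: current leaves = {4,5,6,9}. Remove leaf 4 (neighbor: 8).
Step 4: current leaves = {5,6,8,9}. Remove leaf 5 (neighbor: 3).
Step 5: current leaves = {6,8,9}. Remove leaf 6 (neighbor: 3).

Answer: 6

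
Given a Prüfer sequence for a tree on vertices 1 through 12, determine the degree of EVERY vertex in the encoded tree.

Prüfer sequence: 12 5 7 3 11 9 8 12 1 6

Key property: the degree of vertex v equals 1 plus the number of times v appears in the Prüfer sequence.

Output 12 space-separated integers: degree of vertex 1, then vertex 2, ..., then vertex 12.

p_1 = 12: count[12] becomes 1
p_2 = 5: count[5] becomes 1
p_3 = 7: count[7] becomes 1
p_4 = 3: count[3] becomes 1
p_5 = 11: count[11] becomes 1
p_6 = 9: count[9] becomes 1
p_7 = 8: count[8] becomes 1
p_8 = 12: count[12] becomes 2
p_9 = 1: count[1] becomes 1
p_10 = 6: count[6] becomes 1
Degrees (1 + count): deg[1]=1+1=2, deg[2]=1+0=1, deg[3]=1+1=2, deg[4]=1+0=1, deg[5]=1+1=2, deg[6]=1+1=2, deg[7]=1+1=2, deg[8]=1+1=2, deg[9]=1+1=2, deg[10]=1+0=1, deg[11]=1+1=2, deg[12]=1+2=3

Answer: 2 1 2 1 2 2 2 2 2 1 2 3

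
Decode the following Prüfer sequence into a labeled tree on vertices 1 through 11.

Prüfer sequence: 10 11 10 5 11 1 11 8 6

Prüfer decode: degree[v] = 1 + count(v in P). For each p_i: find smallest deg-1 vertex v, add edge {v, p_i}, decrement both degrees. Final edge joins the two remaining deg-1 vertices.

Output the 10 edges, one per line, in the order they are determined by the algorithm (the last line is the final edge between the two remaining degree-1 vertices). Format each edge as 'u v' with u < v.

Initial degrees: {1:2, 2:1, 3:1, 4:1, 5:2, 6:2, 7:1, 8:2, 9:1, 10:3, 11:4}
Step 1: smallest deg-1 vertex = 2, p_1 = 10. Add edge {2,10}. Now deg[2]=0, deg[10]=2.
Step 2: smallest deg-1 vertex = 3, p_2 = 11. Add edge {3,11}. Now deg[3]=0, deg[11]=3.
Step 3: smallest deg-1 vertex = 4, p_3 = 10. Add edge {4,10}. Now deg[4]=0, deg[10]=1.
Step 4: smallest deg-1 vertex = 7, p_4 = 5. Add edge {5,7}. Now deg[7]=0, deg[5]=1.
Step 5: smallest deg-1 vertex = 5, p_5 = 11. Add edge {5,11}. Now deg[5]=0, deg[11]=2.
Step 6: smallest deg-1 vertex = 9, p_6 = 1. Add edge {1,9}. Now deg[9]=0, deg[1]=1.
Step 7: smallest deg-1 vertex = 1, p_7 = 11. Add edge {1,11}. Now deg[1]=0, deg[11]=1.
Step 8: smallest deg-1 vertex = 10, p_8 = 8. Add edge {8,10}. Now deg[10]=0, deg[8]=1.
Step 9: smallest deg-1 vertex = 8, p_9 = 6. Add edge {6,8}. Now deg[8]=0, deg[6]=1.
Final: two remaining deg-1 vertices are 6, 11. Add edge {6,11}.

Answer: 2 10
3 11
4 10
5 7
5 11
1 9
1 11
8 10
6 8
6 11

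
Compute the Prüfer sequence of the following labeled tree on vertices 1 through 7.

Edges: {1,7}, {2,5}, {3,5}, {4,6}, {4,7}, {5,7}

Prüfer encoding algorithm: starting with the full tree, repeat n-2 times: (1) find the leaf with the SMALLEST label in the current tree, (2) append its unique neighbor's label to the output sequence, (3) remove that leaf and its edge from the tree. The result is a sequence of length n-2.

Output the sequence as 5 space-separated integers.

Answer: 7 5 5 7 4

Derivation:
Step 1: leaves = {1,2,3,6}. Remove smallest leaf 1, emit neighbor 7.
Step 2: leaves = {2,3,6}. Remove smallest leaf 2, emit neighbor 5.
Step 3: leaves = {3,6}. Remove smallest leaf 3, emit neighbor 5.
Step 4: leaves = {5,6}. Remove smallest leaf 5, emit neighbor 7.
Step 5: leaves = {6,7}. Remove smallest leaf 6, emit neighbor 4.
Done: 2 vertices remain (4, 7). Sequence = [7 5 5 7 4]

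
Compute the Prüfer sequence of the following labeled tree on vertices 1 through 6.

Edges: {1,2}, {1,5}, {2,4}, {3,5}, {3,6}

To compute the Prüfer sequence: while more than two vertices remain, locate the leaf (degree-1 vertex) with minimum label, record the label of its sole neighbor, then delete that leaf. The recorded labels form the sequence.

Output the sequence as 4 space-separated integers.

Answer: 2 1 5 3

Derivation:
Step 1: leaves = {4,6}. Remove smallest leaf 4, emit neighbor 2.
Step 2: leaves = {2,6}. Remove smallest leaf 2, emit neighbor 1.
Step 3: leaves = {1,6}. Remove smallest leaf 1, emit neighbor 5.
Step 4: leaves = {5,6}. Remove smallest leaf 5, emit neighbor 3.
Done: 2 vertices remain (3, 6). Sequence = [2 1 5 3]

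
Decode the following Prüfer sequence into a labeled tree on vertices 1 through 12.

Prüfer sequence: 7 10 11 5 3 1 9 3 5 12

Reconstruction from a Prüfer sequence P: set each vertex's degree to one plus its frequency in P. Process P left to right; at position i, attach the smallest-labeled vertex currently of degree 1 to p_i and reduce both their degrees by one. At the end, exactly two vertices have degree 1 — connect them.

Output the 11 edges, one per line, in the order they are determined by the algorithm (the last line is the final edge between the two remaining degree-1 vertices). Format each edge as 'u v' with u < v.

Answer: 2 7
4 10
6 11
5 7
3 8
1 10
1 9
3 9
3 5
5 12
11 12

Derivation:
Initial degrees: {1:2, 2:1, 3:3, 4:1, 5:3, 6:1, 7:2, 8:1, 9:2, 10:2, 11:2, 12:2}
Step 1: smallest deg-1 vertex = 2, p_1 = 7. Add edge {2,7}. Now deg[2]=0, deg[7]=1.
Step 2: smallest deg-1 vertex = 4, p_2 = 10. Add edge {4,10}. Now deg[4]=0, deg[10]=1.
Step 3: smallest deg-1 vertex = 6, p_3 = 11. Add edge {6,11}. Now deg[6]=0, deg[11]=1.
Step 4: smallest deg-1 vertex = 7, p_4 = 5. Add edge {5,7}. Now deg[7]=0, deg[5]=2.
Step 5: smallest deg-1 vertex = 8, p_5 = 3. Add edge {3,8}. Now deg[8]=0, deg[3]=2.
Step 6: smallest deg-1 vertex = 10, p_6 = 1. Add edge {1,10}. Now deg[10]=0, deg[1]=1.
Step 7: smallest deg-1 vertex = 1, p_7 = 9. Add edge {1,9}. Now deg[1]=0, deg[9]=1.
Step 8: smallest deg-1 vertex = 9, p_8 = 3. Add edge {3,9}. Now deg[9]=0, deg[3]=1.
Step 9: smallest deg-1 vertex = 3, p_9 = 5. Add edge {3,5}. Now deg[3]=0, deg[5]=1.
Step 10: smallest deg-1 vertex = 5, p_10 = 12. Add edge {5,12}. Now deg[5]=0, deg[12]=1.
Final: two remaining deg-1 vertices are 11, 12. Add edge {11,12}.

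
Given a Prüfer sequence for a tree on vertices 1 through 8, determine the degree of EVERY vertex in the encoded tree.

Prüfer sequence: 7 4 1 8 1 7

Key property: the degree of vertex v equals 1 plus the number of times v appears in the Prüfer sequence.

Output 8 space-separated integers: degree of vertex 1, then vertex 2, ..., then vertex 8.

p_1 = 7: count[7] becomes 1
p_2 = 4: count[4] becomes 1
p_3 = 1: count[1] becomes 1
p_4 = 8: count[8] becomes 1
p_5 = 1: count[1] becomes 2
p_6 = 7: count[7] becomes 2
Degrees (1 + count): deg[1]=1+2=3, deg[2]=1+0=1, deg[3]=1+0=1, deg[4]=1+1=2, deg[5]=1+0=1, deg[6]=1+0=1, deg[7]=1+2=3, deg[8]=1+1=2

Answer: 3 1 1 2 1 1 3 2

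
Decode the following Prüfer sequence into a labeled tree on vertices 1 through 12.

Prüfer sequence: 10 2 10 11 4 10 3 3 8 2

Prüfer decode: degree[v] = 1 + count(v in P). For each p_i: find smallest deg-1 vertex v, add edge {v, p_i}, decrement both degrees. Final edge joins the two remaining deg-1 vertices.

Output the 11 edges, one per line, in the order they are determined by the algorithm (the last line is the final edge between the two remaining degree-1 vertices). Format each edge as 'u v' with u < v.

Initial degrees: {1:1, 2:3, 3:3, 4:2, 5:1, 6:1, 7:1, 8:2, 9:1, 10:4, 11:2, 12:1}
Step 1: smallest deg-1 vertex = 1, p_1 = 10. Add edge {1,10}. Now deg[1]=0, deg[10]=3.
Step 2: smallest deg-1 vertex = 5, p_2 = 2. Add edge {2,5}. Now deg[5]=0, deg[2]=2.
Step 3: smallest deg-1 vertex = 6, p_3 = 10. Add edge {6,10}. Now deg[6]=0, deg[10]=2.
Step 4: smallest deg-1 vertex = 7, p_4 = 11. Add edge {7,11}. Now deg[7]=0, deg[11]=1.
Step 5: smallest deg-1 vertex = 9, p_5 = 4. Add edge {4,9}. Now deg[9]=0, deg[4]=1.
Step 6: smallest deg-1 vertex = 4, p_6 = 10. Add edge {4,10}. Now deg[4]=0, deg[10]=1.
Step 7: smallest deg-1 vertex = 10, p_7 = 3. Add edge {3,10}. Now deg[10]=0, deg[3]=2.
Step 8: smallest deg-1 vertex = 11, p_8 = 3. Add edge {3,11}. Now deg[11]=0, deg[3]=1.
Step 9: smallest deg-1 vertex = 3, p_9 = 8. Add edge {3,8}. Now deg[3]=0, deg[8]=1.
Step 10: smallest deg-1 vertex = 8, p_10 = 2. Add edge {2,8}. Now deg[8]=0, deg[2]=1.
Final: two remaining deg-1 vertices are 2, 12. Add edge {2,12}.

Answer: 1 10
2 5
6 10
7 11
4 9
4 10
3 10
3 11
3 8
2 8
2 12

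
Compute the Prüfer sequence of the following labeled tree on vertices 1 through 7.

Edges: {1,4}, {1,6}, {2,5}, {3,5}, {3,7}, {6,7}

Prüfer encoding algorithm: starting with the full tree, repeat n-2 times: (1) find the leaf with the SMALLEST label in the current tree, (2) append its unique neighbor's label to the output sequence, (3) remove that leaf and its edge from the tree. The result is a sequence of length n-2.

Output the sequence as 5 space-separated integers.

Step 1: leaves = {2,4}. Remove smallest leaf 2, emit neighbor 5.
Step 2: leaves = {4,5}. Remove smallest leaf 4, emit neighbor 1.
Step 3: leaves = {1,5}. Remove smallest leaf 1, emit neighbor 6.
Step 4: leaves = {5,6}. Remove smallest leaf 5, emit neighbor 3.
Step 5: leaves = {3,6}. Remove smallest leaf 3, emit neighbor 7.
Done: 2 vertices remain (6, 7). Sequence = [5 1 6 3 7]

Answer: 5 1 6 3 7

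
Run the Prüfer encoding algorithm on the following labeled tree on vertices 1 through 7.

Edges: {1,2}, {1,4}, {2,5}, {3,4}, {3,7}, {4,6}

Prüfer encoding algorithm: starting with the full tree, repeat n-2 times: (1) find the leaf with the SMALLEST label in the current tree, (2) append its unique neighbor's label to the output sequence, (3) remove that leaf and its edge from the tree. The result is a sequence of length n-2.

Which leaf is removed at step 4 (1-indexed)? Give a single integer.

Answer: 6

Derivation:
Step 1: current leaves = {5,6,7}. Remove leaf 5 (neighbor: 2).
Step 2: current leaves = {2,6,7}. Remove leaf 2 (neighbor: 1).
Step 3: current leaves = {1,6,7}. Remove leaf 1 (neighbor: 4).
Step 4: current leaves = {6,7}. Remove leaf 6 (neighbor: 4).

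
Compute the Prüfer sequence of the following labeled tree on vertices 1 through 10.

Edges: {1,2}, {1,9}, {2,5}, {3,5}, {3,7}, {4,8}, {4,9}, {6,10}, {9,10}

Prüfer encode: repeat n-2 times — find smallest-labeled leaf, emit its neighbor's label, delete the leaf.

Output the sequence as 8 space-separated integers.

Step 1: leaves = {6,7,8}. Remove smallest leaf 6, emit neighbor 10.
Step 2: leaves = {7,8,10}. Remove smallest leaf 7, emit neighbor 3.
Step 3: leaves = {3,8,10}. Remove smallest leaf 3, emit neighbor 5.
Step 4: leaves = {5,8,10}. Remove smallest leaf 5, emit neighbor 2.
Step 5: leaves = {2,8,10}. Remove smallest leaf 2, emit neighbor 1.
Step 6: leaves = {1,8,10}. Remove smallest leaf 1, emit neighbor 9.
Step 7: leaves = {8,10}. Remove smallest leaf 8, emit neighbor 4.
Step 8: leaves = {4,10}. Remove smallest leaf 4, emit neighbor 9.
Done: 2 vertices remain (9, 10). Sequence = [10 3 5 2 1 9 4 9]

Answer: 10 3 5 2 1 9 4 9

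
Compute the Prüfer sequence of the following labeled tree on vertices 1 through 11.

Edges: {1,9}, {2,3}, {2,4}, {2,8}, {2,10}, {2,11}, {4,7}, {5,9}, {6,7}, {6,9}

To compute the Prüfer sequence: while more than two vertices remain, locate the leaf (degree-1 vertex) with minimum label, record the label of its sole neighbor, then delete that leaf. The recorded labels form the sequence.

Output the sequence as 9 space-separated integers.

Answer: 9 2 9 2 6 7 4 2 2

Derivation:
Step 1: leaves = {1,3,5,8,10,11}. Remove smallest leaf 1, emit neighbor 9.
Step 2: leaves = {3,5,8,10,11}. Remove smallest leaf 3, emit neighbor 2.
Step 3: leaves = {5,8,10,11}. Remove smallest leaf 5, emit neighbor 9.
Step 4: leaves = {8,9,10,11}. Remove smallest leaf 8, emit neighbor 2.
Step 5: leaves = {9,10,11}. Remove smallest leaf 9, emit neighbor 6.
Step 6: leaves = {6,10,11}. Remove smallest leaf 6, emit neighbor 7.
Step 7: leaves = {7,10,11}. Remove smallest leaf 7, emit neighbor 4.
Step 8: leaves = {4,10,11}. Remove smallest leaf 4, emit neighbor 2.
Step 9: leaves = {10,11}. Remove smallest leaf 10, emit neighbor 2.
Done: 2 vertices remain (2, 11). Sequence = [9 2 9 2 6 7 4 2 2]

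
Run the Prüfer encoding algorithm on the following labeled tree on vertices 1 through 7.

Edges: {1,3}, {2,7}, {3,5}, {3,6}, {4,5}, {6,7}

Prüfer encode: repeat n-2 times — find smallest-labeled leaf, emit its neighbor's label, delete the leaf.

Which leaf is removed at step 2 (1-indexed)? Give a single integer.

Answer: 2

Derivation:
Step 1: current leaves = {1,2,4}. Remove leaf 1 (neighbor: 3).
Step 2: current leaves = {2,4}. Remove leaf 2 (neighbor: 7).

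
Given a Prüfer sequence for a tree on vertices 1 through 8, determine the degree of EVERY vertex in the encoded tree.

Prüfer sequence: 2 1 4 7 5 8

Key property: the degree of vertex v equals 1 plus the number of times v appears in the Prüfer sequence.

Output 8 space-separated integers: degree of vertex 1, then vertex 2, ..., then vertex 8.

Answer: 2 2 1 2 2 1 2 2

Derivation:
p_1 = 2: count[2] becomes 1
p_2 = 1: count[1] becomes 1
p_3 = 4: count[4] becomes 1
p_4 = 7: count[7] becomes 1
p_5 = 5: count[5] becomes 1
p_6 = 8: count[8] becomes 1
Degrees (1 + count): deg[1]=1+1=2, deg[2]=1+1=2, deg[3]=1+0=1, deg[4]=1+1=2, deg[5]=1+1=2, deg[6]=1+0=1, deg[7]=1+1=2, deg[8]=1+1=2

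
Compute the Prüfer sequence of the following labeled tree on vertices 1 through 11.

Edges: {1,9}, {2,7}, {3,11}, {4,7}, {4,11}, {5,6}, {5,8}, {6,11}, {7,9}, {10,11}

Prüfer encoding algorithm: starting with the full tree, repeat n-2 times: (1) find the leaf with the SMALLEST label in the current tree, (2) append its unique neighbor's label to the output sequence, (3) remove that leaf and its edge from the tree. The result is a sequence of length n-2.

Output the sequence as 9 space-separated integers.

Answer: 9 7 11 5 6 11 7 4 11

Derivation:
Step 1: leaves = {1,2,3,8,10}. Remove smallest leaf 1, emit neighbor 9.
Step 2: leaves = {2,3,8,9,10}. Remove smallest leaf 2, emit neighbor 7.
Step 3: leaves = {3,8,9,10}. Remove smallest leaf 3, emit neighbor 11.
Step 4: leaves = {8,9,10}. Remove smallest leaf 8, emit neighbor 5.
Step 5: leaves = {5,9,10}. Remove smallest leaf 5, emit neighbor 6.
Step 6: leaves = {6,9,10}. Remove smallest leaf 6, emit neighbor 11.
Step 7: leaves = {9,10}. Remove smallest leaf 9, emit neighbor 7.
Step 8: leaves = {7,10}. Remove smallest leaf 7, emit neighbor 4.
Step 9: leaves = {4,10}. Remove smallest leaf 4, emit neighbor 11.
Done: 2 vertices remain (10, 11). Sequence = [9 7 11 5 6 11 7 4 11]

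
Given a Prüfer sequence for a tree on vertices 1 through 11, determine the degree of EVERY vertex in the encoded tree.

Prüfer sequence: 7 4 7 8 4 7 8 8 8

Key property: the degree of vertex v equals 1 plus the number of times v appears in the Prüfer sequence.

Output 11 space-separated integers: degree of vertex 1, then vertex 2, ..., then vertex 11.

Answer: 1 1 1 3 1 1 4 5 1 1 1

Derivation:
p_1 = 7: count[7] becomes 1
p_2 = 4: count[4] becomes 1
p_3 = 7: count[7] becomes 2
p_4 = 8: count[8] becomes 1
p_5 = 4: count[4] becomes 2
p_6 = 7: count[7] becomes 3
p_7 = 8: count[8] becomes 2
p_8 = 8: count[8] becomes 3
p_9 = 8: count[8] becomes 4
Degrees (1 + count): deg[1]=1+0=1, deg[2]=1+0=1, deg[3]=1+0=1, deg[4]=1+2=3, deg[5]=1+0=1, deg[6]=1+0=1, deg[7]=1+3=4, deg[8]=1+4=5, deg[9]=1+0=1, deg[10]=1+0=1, deg[11]=1+0=1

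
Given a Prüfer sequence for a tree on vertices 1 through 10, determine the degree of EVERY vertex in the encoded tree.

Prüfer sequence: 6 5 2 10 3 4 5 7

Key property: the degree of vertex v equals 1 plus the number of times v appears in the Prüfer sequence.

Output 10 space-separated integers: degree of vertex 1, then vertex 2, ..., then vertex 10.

p_1 = 6: count[6] becomes 1
p_2 = 5: count[5] becomes 1
p_3 = 2: count[2] becomes 1
p_4 = 10: count[10] becomes 1
p_5 = 3: count[3] becomes 1
p_6 = 4: count[4] becomes 1
p_7 = 5: count[5] becomes 2
p_8 = 7: count[7] becomes 1
Degrees (1 + count): deg[1]=1+0=1, deg[2]=1+1=2, deg[3]=1+1=2, deg[4]=1+1=2, deg[5]=1+2=3, deg[6]=1+1=2, deg[7]=1+1=2, deg[8]=1+0=1, deg[9]=1+0=1, deg[10]=1+1=2

Answer: 1 2 2 2 3 2 2 1 1 2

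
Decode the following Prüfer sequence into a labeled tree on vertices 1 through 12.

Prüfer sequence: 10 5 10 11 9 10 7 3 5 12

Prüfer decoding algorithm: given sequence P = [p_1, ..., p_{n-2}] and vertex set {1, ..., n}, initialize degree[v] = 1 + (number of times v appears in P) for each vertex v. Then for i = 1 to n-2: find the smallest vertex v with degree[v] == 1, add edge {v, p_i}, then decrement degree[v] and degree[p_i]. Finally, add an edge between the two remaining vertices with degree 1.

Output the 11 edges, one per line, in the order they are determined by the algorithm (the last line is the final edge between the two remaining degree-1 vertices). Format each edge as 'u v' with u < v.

Initial degrees: {1:1, 2:1, 3:2, 4:1, 5:3, 6:1, 7:2, 8:1, 9:2, 10:4, 11:2, 12:2}
Step 1: smallest deg-1 vertex = 1, p_1 = 10. Add edge {1,10}. Now deg[1]=0, deg[10]=3.
Step 2: smallest deg-1 vertex = 2, p_2 = 5. Add edge {2,5}. Now deg[2]=0, deg[5]=2.
Step 3: smallest deg-1 vertex = 4, p_3 = 10. Add edge {4,10}. Now deg[4]=0, deg[10]=2.
Step 4: smallest deg-1 vertex = 6, p_4 = 11. Add edge {6,11}. Now deg[6]=0, deg[11]=1.
Step 5: smallest deg-1 vertex = 8, p_5 = 9. Add edge {8,9}. Now deg[8]=0, deg[9]=1.
Step 6: smallest deg-1 vertex = 9, p_6 = 10. Add edge {9,10}. Now deg[9]=0, deg[10]=1.
Step 7: smallest deg-1 vertex = 10, p_7 = 7. Add edge {7,10}. Now deg[10]=0, deg[7]=1.
Step 8: smallest deg-1 vertex = 7, p_8 = 3. Add edge {3,7}. Now deg[7]=0, deg[3]=1.
Step 9: smallest deg-1 vertex = 3, p_9 = 5. Add edge {3,5}. Now deg[3]=0, deg[5]=1.
Step 10: smallest deg-1 vertex = 5, p_10 = 12. Add edge {5,12}. Now deg[5]=0, deg[12]=1.
Final: two remaining deg-1 vertices are 11, 12. Add edge {11,12}.

Answer: 1 10
2 5
4 10
6 11
8 9
9 10
7 10
3 7
3 5
5 12
11 12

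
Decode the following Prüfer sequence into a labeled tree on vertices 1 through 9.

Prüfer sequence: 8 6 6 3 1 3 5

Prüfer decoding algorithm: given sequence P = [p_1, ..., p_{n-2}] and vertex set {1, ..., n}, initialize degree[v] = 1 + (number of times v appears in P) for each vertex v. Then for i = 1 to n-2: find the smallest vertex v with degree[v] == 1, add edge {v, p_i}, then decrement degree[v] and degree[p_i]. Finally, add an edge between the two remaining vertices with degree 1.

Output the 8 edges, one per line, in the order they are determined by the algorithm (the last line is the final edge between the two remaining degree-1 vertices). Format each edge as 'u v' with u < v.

Initial degrees: {1:2, 2:1, 3:3, 4:1, 5:2, 6:3, 7:1, 8:2, 9:1}
Step 1: smallest deg-1 vertex = 2, p_1 = 8. Add edge {2,8}. Now deg[2]=0, deg[8]=1.
Step 2: smallest deg-1 vertex = 4, p_2 = 6. Add edge {4,6}. Now deg[4]=0, deg[6]=2.
Step 3: smallest deg-1 vertex = 7, p_3 = 6. Add edge {6,7}. Now deg[7]=0, deg[6]=1.
Step 4: smallest deg-1 vertex = 6, p_4 = 3. Add edge {3,6}. Now deg[6]=0, deg[3]=2.
Step 5: smallest deg-1 vertex = 8, p_5 = 1. Add edge {1,8}. Now deg[8]=0, deg[1]=1.
Step 6: smallest deg-1 vertex = 1, p_6 = 3. Add edge {1,3}. Now deg[1]=0, deg[3]=1.
Step 7: smallest deg-1 vertex = 3, p_7 = 5. Add edge {3,5}. Now deg[3]=0, deg[5]=1.
Final: two remaining deg-1 vertices are 5, 9. Add edge {5,9}.

Answer: 2 8
4 6
6 7
3 6
1 8
1 3
3 5
5 9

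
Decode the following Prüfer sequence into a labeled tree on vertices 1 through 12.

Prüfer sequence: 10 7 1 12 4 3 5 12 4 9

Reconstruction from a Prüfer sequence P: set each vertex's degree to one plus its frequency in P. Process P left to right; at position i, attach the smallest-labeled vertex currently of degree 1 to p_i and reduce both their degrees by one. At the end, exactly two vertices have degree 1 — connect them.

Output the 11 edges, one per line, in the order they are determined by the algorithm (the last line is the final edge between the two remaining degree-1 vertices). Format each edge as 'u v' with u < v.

Initial degrees: {1:2, 2:1, 3:2, 4:3, 5:2, 6:1, 7:2, 8:1, 9:2, 10:2, 11:1, 12:3}
Step 1: smallest deg-1 vertex = 2, p_1 = 10. Add edge {2,10}. Now deg[2]=0, deg[10]=1.
Step 2: smallest deg-1 vertex = 6, p_2 = 7. Add edge {6,7}. Now deg[6]=0, deg[7]=1.
Step 3: smallest deg-1 vertex = 7, p_3 = 1. Add edge {1,7}. Now deg[7]=0, deg[1]=1.
Step 4: smallest deg-1 vertex = 1, p_4 = 12. Add edge {1,12}. Now deg[1]=0, deg[12]=2.
Step 5: smallest deg-1 vertex = 8, p_5 = 4. Add edge {4,8}. Now deg[8]=0, deg[4]=2.
Step 6: smallest deg-1 vertex = 10, p_6 = 3. Add edge {3,10}. Now deg[10]=0, deg[3]=1.
Step 7: smallest deg-1 vertex = 3, p_7 = 5. Add edge {3,5}. Now deg[3]=0, deg[5]=1.
Step 8: smallest deg-1 vertex = 5, p_8 = 12. Add edge {5,12}. Now deg[5]=0, deg[12]=1.
Step 9: smallest deg-1 vertex = 11, p_9 = 4. Add edge {4,11}. Now deg[11]=0, deg[4]=1.
Step 10: smallest deg-1 vertex = 4, p_10 = 9. Add edge {4,9}. Now deg[4]=0, deg[9]=1.
Final: two remaining deg-1 vertices are 9, 12. Add edge {9,12}.

Answer: 2 10
6 7
1 7
1 12
4 8
3 10
3 5
5 12
4 11
4 9
9 12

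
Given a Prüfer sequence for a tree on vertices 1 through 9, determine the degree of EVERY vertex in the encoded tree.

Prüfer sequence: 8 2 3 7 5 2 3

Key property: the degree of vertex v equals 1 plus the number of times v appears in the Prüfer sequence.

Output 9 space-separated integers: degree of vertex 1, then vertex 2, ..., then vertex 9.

p_1 = 8: count[8] becomes 1
p_2 = 2: count[2] becomes 1
p_3 = 3: count[3] becomes 1
p_4 = 7: count[7] becomes 1
p_5 = 5: count[5] becomes 1
p_6 = 2: count[2] becomes 2
p_7 = 3: count[3] becomes 2
Degrees (1 + count): deg[1]=1+0=1, deg[2]=1+2=3, deg[3]=1+2=3, deg[4]=1+0=1, deg[5]=1+1=2, deg[6]=1+0=1, deg[7]=1+1=2, deg[8]=1+1=2, deg[9]=1+0=1

Answer: 1 3 3 1 2 1 2 2 1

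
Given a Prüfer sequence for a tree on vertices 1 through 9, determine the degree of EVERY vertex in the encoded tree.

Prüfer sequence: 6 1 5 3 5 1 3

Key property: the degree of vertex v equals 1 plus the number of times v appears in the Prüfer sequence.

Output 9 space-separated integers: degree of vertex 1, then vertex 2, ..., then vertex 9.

Answer: 3 1 3 1 3 2 1 1 1

Derivation:
p_1 = 6: count[6] becomes 1
p_2 = 1: count[1] becomes 1
p_3 = 5: count[5] becomes 1
p_4 = 3: count[3] becomes 1
p_5 = 5: count[5] becomes 2
p_6 = 1: count[1] becomes 2
p_7 = 3: count[3] becomes 2
Degrees (1 + count): deg[1]=1+2=3, deg[2]=1+0=1, deg[3]=1+2=3, deg[4]=1+0=1, deg[5]=1+2=3, deg[6]=1+1=2, deg[7]=1+0=1, deg[8]=1+0=1, deg[9]=1+0=1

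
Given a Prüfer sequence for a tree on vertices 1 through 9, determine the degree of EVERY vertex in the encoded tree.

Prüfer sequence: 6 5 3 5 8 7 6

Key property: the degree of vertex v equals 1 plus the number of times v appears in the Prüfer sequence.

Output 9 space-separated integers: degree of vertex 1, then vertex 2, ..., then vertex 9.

p_1 = 6: count[6] becomes 1
p_2 = 5: count[5] becomes 1
p_3 = 3: count[3] becomes 1
p_4 = 5: count[5] becomes 2
p_5 = 8: count[8] becomes 1
p_6 = 7: count[7] becomes 1
p_7 = 6: count[6] becomes 2
Degrees (1 + count): deg[1]=1+0=1, deg[2]=1+0=1, deg[3]=1+1=2, deg[4]=1+0=1, deg[5]=1+2=3, deg[6]=1+2=3, deg[7]=1+1=2, deg[8]=1+1=2, deg[9]=1+0=1

Answer: 1 1 2 1 3 3 2 2 1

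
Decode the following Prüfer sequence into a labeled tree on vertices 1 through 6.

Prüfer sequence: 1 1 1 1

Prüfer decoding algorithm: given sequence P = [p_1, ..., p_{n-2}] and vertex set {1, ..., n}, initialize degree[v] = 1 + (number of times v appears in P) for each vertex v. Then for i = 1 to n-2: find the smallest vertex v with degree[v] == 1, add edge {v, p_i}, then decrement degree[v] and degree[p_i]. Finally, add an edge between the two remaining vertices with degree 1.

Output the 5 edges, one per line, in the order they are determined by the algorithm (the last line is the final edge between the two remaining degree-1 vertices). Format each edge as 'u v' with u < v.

Initial degrees: {1:5, 2:1, 3:1, 4:1, 5:1, 6:1}
Step 1: smallest deg-1 vertex = 2, p_1 = 1. Add edge {1,2}. Now deg[2]=0, deg[1]=4.
Step 2: smallest deg-1 vertex = 3, p_2 = 1. Add edge {1,3}. Now deg[3]=0, deg[1]=3.
Step 3: smallest deg-1 vertex = 4, p_3 = 1. Add edge {1,4}. Now deg[4]=0, deg[1]=2.
Step 4: smallest deg-1 vertex = 5, p_4 = 1. Add edge {1,5}. Now deg[5]=0, deg[1]=1.
Final: two remaining deg-1 vertices are 1, 6. Add edge {1,6}.

Answer: 1 2
1 3
1 4
1 5
1 6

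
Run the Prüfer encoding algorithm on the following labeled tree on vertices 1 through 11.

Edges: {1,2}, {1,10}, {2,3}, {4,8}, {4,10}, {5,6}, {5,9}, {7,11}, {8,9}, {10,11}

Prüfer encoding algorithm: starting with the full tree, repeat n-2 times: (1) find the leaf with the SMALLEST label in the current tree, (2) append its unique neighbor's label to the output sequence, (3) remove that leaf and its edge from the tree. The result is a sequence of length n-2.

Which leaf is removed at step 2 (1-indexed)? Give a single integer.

Answer: 2

Derivation:
Step 1: current leaves = {3,6,7}. Remove leaf 3 (neighbor: 2).
Step 2: current leaves = {2,6,7}. Remove leaf 2 (neighbor: 1).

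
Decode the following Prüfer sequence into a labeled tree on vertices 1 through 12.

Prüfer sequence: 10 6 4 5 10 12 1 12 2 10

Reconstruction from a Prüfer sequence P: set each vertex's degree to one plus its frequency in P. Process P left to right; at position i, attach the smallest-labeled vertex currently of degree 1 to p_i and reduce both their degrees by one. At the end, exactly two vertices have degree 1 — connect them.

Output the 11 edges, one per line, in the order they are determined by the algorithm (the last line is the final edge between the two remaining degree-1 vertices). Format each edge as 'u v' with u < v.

Answer: 3 10
6 7
4 6
4 5
5 10
8 12
1 9
1 12
2 11
2 10
10 12

Derivation:
Initial degrees: {1:2, 2:2, 3:1, 4:2, 5:2, 6:2, 7:1, 8:1, 9:1, 10:4, 11:1, 12:3}
Step 1: smallest deg-1 vertex = 3, p_1 = 10. Add edge {3,10}. Now deg[3]=0, deg[10]=3.
Step 2: smallest deg-1 vertex = 7, p_2 = 6. Add edge {6,7}. Now deg[7]=0, deg[6]=1.
Step 3: smallest deg-1 vertex = 6, p_3 = 4. Add edge {4,6}. Now deg[6]=0, deg[4]=1.
Step 4: smallest deg-1 vertex = 4, p_4 = 5. Add edge {4,5}. Now deg[4]=0, deg[5]=1.
Step 5: smallest deg-1 vertex = 5, p_5 = 10. Add edge {5,10}. Now deg[5]=0, deg[10]=2.
Step 6: smallest deg-1 vertex = 8, p_6 = 12. Add edge {8,12}. Now deg[8]=0, deg[12]=2.
Step 7: smallest deg-1 vertex = 9, p_7 = 1. Add edge {1,9}. Now deg[9]=0, deg[1]=1.
Step 8: smallest deg-1 vertex = 1, p_8 = 12. Add edge {1,12}. Now deg[1]=0, deg[12]=1.
Step 9: smallest deg-1 vertex = 11, p_9 = 2. Add edge {2,11}. Now deg[11]=0, deg[2]=1.
Step 10: smallest deg-1 vertex = 2, p_10 = 10. Add edge {2,10}. Now deg[2]=0, deg[10]=1.
Final: two remaining deg-1 vertices are 10, 12. Add edge {10,12}.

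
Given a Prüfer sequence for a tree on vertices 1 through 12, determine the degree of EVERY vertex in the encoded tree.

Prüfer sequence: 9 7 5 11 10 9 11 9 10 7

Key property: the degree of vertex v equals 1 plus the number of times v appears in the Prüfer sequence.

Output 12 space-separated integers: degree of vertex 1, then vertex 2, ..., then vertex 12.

Answer: 1 1 1 1 2 1 3 1 4 3 3 1

Derivation:
p_1 = 9: count[9] becomes 1
p_2 = 7: count[7] becomes 1
p_3 = 5: count[5] becomes 1
p_4 = 11: count[11] becomes 1
p_5 = 10: count[10] becomes 1
p_6 = 9: count[9] becomes 2
p_7 = 11: count[11] becomes 2
p_8 = 9: count[9] becomes 3
p_9 = 10: count[10] becomes 2
p_10 = 7: count[7] becomes 2
Degrees (1 + count): deg[1]=1+0=1, deg[2]=1+0=1, deg[3]=1+0=1, deg[4]=1+0=1, deg[5]=1+1=2, deg[6]=1+0=1, deg[7]=1+2=3, deg[8]=1+0=1, deg[9]=1+3=4, deg[10]=1+2=3, deg[11]=1+2=3, deg[12]=1+0=1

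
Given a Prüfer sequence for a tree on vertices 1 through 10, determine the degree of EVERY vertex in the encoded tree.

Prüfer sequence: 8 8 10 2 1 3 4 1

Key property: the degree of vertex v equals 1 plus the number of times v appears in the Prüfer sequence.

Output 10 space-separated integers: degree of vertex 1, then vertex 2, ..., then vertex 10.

Answer: 3 2 2 2 1 1 1 3 1 2

Derivation:
p_1 = 8: count[8] becomes 1
p_2 = 8: count[8] becomes 2
p_3 = 10: count[10] becomes 1
p_4 = 2: count[2] becomes 1
p_5 = 1: count[1] becomes 1
p_6 = 3: count[3] becomes 1
p_7 = 4: count[4] becomes 1
p_8 = 1: count[1] becomes 2
Degrees (1 + count): deg[1]=1+2=3, deg[2]=1+1=2, deg[3]=1+1=2, deg[4]=1+1=2, deg[5]=1+0=1, deg[6]=1+0=1, deg[7]=1+0=1, deg[8]=1+2=3, deg[9]=1+0=1, deg[10]=1+1=2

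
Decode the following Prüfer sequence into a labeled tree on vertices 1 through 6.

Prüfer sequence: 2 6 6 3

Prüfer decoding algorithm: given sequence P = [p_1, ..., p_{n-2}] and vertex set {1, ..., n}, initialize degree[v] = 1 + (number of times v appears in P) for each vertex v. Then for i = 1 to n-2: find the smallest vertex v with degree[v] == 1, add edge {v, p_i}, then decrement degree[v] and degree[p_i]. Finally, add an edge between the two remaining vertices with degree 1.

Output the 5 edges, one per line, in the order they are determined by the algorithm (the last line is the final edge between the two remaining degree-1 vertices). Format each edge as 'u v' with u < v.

Answer: 1 2
2 6
4 6
3 5
3 6

Derivation:
Initial degrees: {1:1, 2:2, 3:2, 4:1, 5:1, 6:3}
Step 1: smallest deg-1 vertex = 1, p_1 = 2. Add edge {1,2}. Now deg[1]=0, deg[2]=1.
Step 2: smallest deg-1 vertex = 2, p_2 = 6. Add edge {2,6}. Now deg[2]=0, deg[6]=2.
Step 3: smallest deg-1 vertex = 4, p_3 = 6. Add edge {4,6}. Now deg[4]=0, deg[6]=1.
Step 4: smallest deg-1 vertex = 5, p_4 = 3. Add edge {3,5}. Now deg[5]=0, deg[3]=1.
Final: two remaining deg-1 vertices are 3, 6. Add edge {3,6}.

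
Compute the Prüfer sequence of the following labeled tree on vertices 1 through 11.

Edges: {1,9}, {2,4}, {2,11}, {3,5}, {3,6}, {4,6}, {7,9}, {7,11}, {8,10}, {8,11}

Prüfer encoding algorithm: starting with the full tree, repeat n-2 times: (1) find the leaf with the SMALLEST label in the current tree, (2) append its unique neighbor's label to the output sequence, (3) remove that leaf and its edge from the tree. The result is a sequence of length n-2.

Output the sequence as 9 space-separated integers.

Step 1: leaves = {1,5,10}. Remove smallest leaf 1, emit neighbor 9.
Step 2: leaves = {5,9,10}. Remove smallest leaf 5, emit neighbor 3.
Step 3: leaves = {3,9,10}. Remove smallest leaf 3, emit neighbor 6.
Step 4: leaves = {6,9,10}. Remove smallest leaf 6, emit neighbor 4.
Step 5: leaves = {4,9,10}. Remove smallest leaf 4, emit neighbor 2.
Step 6: leaves = {2,9,10}. Remove smallest leaf 2, emit neighbor 11.
Step 7: leaves = {9,10}. Remove smallest leaf 9, emit neighbor 7.
Step 8: leaves = {7,10}. Remove smallest leaf 7, emit neighbor 11.
Step 9: leaves = {10,11}. Remove smallest leaf 10, emit neighbor 8.
Done: 2 vertices remain (8, 11). Sequence = [9 3 6 4 2 11 7 11 8]

Answer: 9 3 6 4 2 11 7 11 8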